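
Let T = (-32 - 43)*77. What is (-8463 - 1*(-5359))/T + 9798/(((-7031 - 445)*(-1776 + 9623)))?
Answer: 4334214439/8066323650 ≈ 0.53732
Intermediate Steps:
T = -5775 (T = -75*77 = -5775)
(-8463 - 1*(-5359))/T + 9798/(((-7031 - 445)*(-1776 + 9623))) = (-8463 - 1*(-5359))/(-5775) + 9798/(((-7031 - 445)*(-1776 + 9623))) = (-8463 + 5359)*(-1/5775) + 9798/((-7476*7847)) = -3104*(-1/5775) + 9798/(-58664172) = 3104/5775 + 9798*(-1/58664172) = 3104/5775 - 1633/9777362 = 4334214439/8066323650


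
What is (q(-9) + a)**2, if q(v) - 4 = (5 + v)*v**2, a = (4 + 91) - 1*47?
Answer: 73984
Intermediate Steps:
a = 48 (a = 95 - 47 = 48)
q(v) = 4 + v**2*(5 + v) (q(v) = 4 + (5 + v)*v**2 = 4 + v**2*(5 + v))
(q(-9) + a)**2 = ((4 + (-9)**3 + 5*(-9)**2) + 48)**2 = ((4 - 729 + 5*81) + 48)**2 = ((4 - 729 + 405) + 48)**2 = (-320 + 48)**2 = (-272)**2 = 73984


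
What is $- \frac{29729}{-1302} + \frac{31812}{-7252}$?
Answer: $\frac{200663}{10878} \approx 18.447$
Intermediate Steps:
$- \frac{29729}{-1302} + \frac{31812}{-7252} = \left(-29729\right) \left(- \frac{1}{1302}\right) + 31812 \left(- \frac{1}{7252}\right) = \frac{137}{6} - \frac{7953}{1813} = \frac{200663}{10878}$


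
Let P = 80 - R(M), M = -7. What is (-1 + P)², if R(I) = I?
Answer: 7396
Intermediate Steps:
P = 87 (P = 80 - 1*(-7) = 80 + 7 = 87)
(-1 + P)² = (-1 + 87)² = 86² = 7396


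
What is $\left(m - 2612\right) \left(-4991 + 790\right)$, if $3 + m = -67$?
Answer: $11267082$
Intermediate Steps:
$m = -70$ ($m = -3 - 67 = -70$)
$\left(m - 2612\right) \left(-4991 + 790\right) = \left(-70 - 2612\right) \left(-4991 + 790\right) = \left(-2682\right) \left(-4201\right) = 11267082$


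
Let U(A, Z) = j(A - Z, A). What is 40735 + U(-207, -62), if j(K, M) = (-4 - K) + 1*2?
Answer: 40878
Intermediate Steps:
j(K, M) = -2 - K (j(K, M) = (-4 - K) + 2 = -2 - K)
U(A, Z) = -2 + Z - A (U(A, Z) = -2 - (A - Z) = -2 + (Z - A) = -2 + Z - A)
40735 + U(-207, -62) = 40735 + (-2 - 62 - 1*(-207)) = 40735 + (-2 - 62 + 207) = 40735 + 143 = 40878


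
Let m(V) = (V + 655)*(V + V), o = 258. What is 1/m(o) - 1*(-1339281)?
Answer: 630945993349/471108 ≈ 1.3393e+6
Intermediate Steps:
m(V) = 2*V*(655 + V) (m(V) = (655 + V)*(2*V) = 2*V*(655 + V))
1/m(o) - 1*(-1339281) = 1/(2*258*(655 + 258)) - 1*(-1339281) = 1/(2*258*913) + 1339281 = 1/471108 + 1339281 = 630945993349/471108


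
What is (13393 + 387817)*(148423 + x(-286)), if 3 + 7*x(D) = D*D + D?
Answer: 449542966280/7 ≈ 6.4220e+10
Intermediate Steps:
x(D) = -3/7 + D/7 + D**2/7 (x(D) = -3/7 + (D*D + D)/7 = -3/7 + (D**2 + D)/7 = -3/7 + (D + D**2)/7 = -3/7 + (D/7 + D**2/7) = -3/7 + D/7 + D**2/7)
(13393 + 387817)*(148423 + x(-286)) = (13393 + 387817)*(148423 + (-3/7 + (1/7)*(-286) + (1/7)*(-286)**2)) = 401210*(148423 + (-3/7 - 286/7 + (1/7)*81796)) = 401210*(148423 + (-3/7 - 286/7 + 81796/7)) = 401210*(148423 + 81507/7) = 401210*(1120468/7) = 449542966280/7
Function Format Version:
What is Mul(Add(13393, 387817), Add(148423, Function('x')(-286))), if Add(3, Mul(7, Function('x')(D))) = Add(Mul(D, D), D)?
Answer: Rational(449542966280, 7) ≈ 6.4220e+10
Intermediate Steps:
Function('x')(D) = Add(Rational(-3, 7), Mul(Rational(1, 7), D), Mul(Rational(1, 7), Pow(D, 2))) (Function('x')(D) = Add(Rational(-3, 7), Mul(Rational(1, 7), Add(Mul(D, D), D))) = Add(Rational(-3, 7), Mul(Rational(1, 7), Add(Pow(D, 2), D))) = Add(Rational(-3, 7), Mul(Rational(1, 7), Add(D, Pow(D, 2)))) = Add(Rational(-3, 7), Add(Mul(Rational(1, 7), D), Mul(Rational(1, 7), Pow(D, 2)))) = Add(Rational(-3, 7), Mul(Rational(1, 7), D), Mul(Rational(1, 7), Pow(D, 2))))
Mul(Add(13393, 387817), Add(148423, Function('x')(-286))) = Mul(Add(13393, 387817), Add(148423, Add(Rational(-3, 7), Mul(Rational(1, 7), -286), Mul(Rational(1, 7), Pow(-286, 2))))) = Mul(401210, Add(148423, Add(Rational(-3, 7), Rational(-286, 7), Mul(Rational(1, 7), 81796)))) = Mul(401210, Add(148423, Add(Rational(-3, 7), Rational(-286, 7), Rational(81796, 7)))) = Mul(401210, Add(148423, Rational(81507, 7))) = Mul(401210, Rational(1120468, 7)) = Rational(449542966280, 7)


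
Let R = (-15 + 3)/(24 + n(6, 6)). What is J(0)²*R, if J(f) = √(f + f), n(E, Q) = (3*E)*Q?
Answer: 0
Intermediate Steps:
n(E, Q) = 3*E*Q
J(f) = √2*√f (J(f) = √(2*f) = √2*√f)
R = -1/11 (R = (-15 + 3)/(24 + 3*6*6) = -12/(24 + 108) = -12/132 = -12*1/132 = -1/11 ≈ -0.090909)
J(0)²*R = (√2*√0)²*(-1/11) = (√2*0)²*(-1/11) = 0²*(-1/11) = 0*(-1/11) = 0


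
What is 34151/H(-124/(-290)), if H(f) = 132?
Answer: 34151/132 ≈ 258.72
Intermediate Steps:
34151/H(-124/(-290)) = 34151/132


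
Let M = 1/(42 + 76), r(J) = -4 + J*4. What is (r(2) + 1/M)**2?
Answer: 14884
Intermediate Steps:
r(J) = -4 + 4*J
M = 1/118 ≈ 0.0084746
(r(2) + 1/M)**2 = ((-4 + 4*2) + 1/(1/118))**2 = ((-4 + 8) + 118)**2 = (4 + 118)**2 = 122**2 = 14884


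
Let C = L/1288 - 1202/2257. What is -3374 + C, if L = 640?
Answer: -1226046960/363377 ≈ -3374.0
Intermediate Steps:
C = -12962/363377 (C = 640/1288 - 1202/2257 = 640*(1/1288) - 1202*1/2257 = 80/161 - 1202/2257 = -12962/363377 ≈ -0.035671)
-3374 + C = -3374 - 12962/363377 = -1226046960/363377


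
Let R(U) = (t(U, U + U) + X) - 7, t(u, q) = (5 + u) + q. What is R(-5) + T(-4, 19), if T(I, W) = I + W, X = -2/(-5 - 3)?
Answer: -7/4 ≈ -1.7500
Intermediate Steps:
t(u, q) = 5 + q + u
X = ¼ (X = -2/(-8) = -2*(-⅛) = ¼ ≈ 0.25000)
R(U) = -7/4 + 3*U (R(U) = ((5 + (U + U) + U) + ¼) - 7 = ((5 + 2*U + U) + ¼) - 7 = ((5 + 3*U) + ¼) - 7 = (21/4 + 3*U) - 7 = -7/4 + 3*U)
R(-5) + T(-4, 19) = (-7/4 + 3*(-5)) + (-4 + 19) = (-7/4 - 15) + 15 = -67/4 + 15 = -7/4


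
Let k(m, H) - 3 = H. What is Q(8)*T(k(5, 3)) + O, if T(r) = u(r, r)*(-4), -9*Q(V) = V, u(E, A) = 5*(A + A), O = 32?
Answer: 736/3 ≈ 245.33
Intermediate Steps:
u(E, A) = 10*A (u(E, A) = 5*(2*A) = 10*A)
Q(V) = -V/9
k(m, H) = 3 + H
T(r) = -40*r (T(r) = (10*r)*(-4) = -40*r)
Q(8)*T(k(5, 3)) + O = (-⅑*8)*(-40*(3 + 3)) + 32 = -(-320)*6/9 + 32 = -8/9*(-240) + 32 = 640/3 + 32 = 736/3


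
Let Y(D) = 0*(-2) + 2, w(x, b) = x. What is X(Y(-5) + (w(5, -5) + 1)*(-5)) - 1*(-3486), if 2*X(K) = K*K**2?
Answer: -7490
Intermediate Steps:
Y(D) = 2 (Y(D) = 0 + 2 = 2)
X(K) = K**3/2 (X(K) = (K*K**2)/2 = K**3/2)
X(Y(-5) + (w(5, -5) + 1)*(-5)) - 1*(-3486) = (2 + (5 + 1)*(-5))**3/2 - 1*(-3486) = (2 + 6*(-5))**3/2 + 3486 = (2 - 30)**3/2 + 3486 = (1/2)*(-28)**3 + 3486 = (1/2)*(-21952) + 3486 = -10976 + 3486 = -7490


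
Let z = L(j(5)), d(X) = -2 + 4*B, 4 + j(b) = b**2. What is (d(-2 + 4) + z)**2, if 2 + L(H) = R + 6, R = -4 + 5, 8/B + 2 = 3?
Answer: 1225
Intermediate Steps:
B = 8 (B = 8/(-2 + 3) = 8/1 = 8*1 = 8)
j(b) = -4 + b**2
R = 1
L(H) = 5 (L(H) = -2 + (1 + 6) = -2 + 7 = 5)
d(X) = 30 (d(X) = -2 + 4*8 = -2 + 32 = 30)
z = 5
(d(-2 + 4) + z)**2 = (30 + 5)**2 = 35**2 = 1225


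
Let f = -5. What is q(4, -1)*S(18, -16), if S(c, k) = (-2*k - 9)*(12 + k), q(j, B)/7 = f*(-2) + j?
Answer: -9016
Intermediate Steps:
q(j, B) = 70 + 7*j (q(j, B) = 7*(-5*(-2) + j) = 7*(10 + j) = 70 + 7*j)
S(c, k) = (-9 - 2*k)*(12 + k)
q(4, -1)*S(18, -16) = (70 + 7*4)*(-108 - 33*(-16) - 2*(-16)²) = (70 + 28)*(-108 + 528 - 2*256) = 98*(-108 + 528 - 512) = 98*(-92) = -9016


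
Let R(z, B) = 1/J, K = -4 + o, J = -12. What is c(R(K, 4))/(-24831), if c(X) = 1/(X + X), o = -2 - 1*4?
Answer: 2/8277 ≈ 0.00024163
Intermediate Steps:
o = -6 (o = -2 - 4 = -6)
K = -10 (K = -4 - 6 = -10)
R(z, B) = -1/12 (R(z, B) = 1/(-12) = -1/12)
c(X) = 1/(2*X)
c(R(K, 4))/(-24831) = (1/(2*(-1/12)))/(-24831) = ((½)*(-12))*(-1/24831) = -6*(-1/24831) = 2/8277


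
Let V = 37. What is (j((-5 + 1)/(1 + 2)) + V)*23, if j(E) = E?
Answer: 2461/3 ≈ 820.33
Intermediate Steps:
(j((-5 + 1)/(1 + 2)) + V)*23 = ((-5 + 1)/(1 + 2) + 37)*23 = (-4/3 + 37)*23 = (107/3)*23 = 2461/3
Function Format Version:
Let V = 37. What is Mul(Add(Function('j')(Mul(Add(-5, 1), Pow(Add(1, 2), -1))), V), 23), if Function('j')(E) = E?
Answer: Rational(2461, 3) ≈ 820.33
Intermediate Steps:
Mul(Add(Function('j')(Mul(Add(-5, 1), Pow(Add(1, 2), -1))), V), 23) = Mul(Add(Mul(Add(-5, 1), Pow(Add(1, 2), -1)), 37), 23) = Mul(Add(Mul(-4, Pow(3, -1)), 37), 23) = Mul(Add(Mul(-4, Rational(1, 3)), 37), 23) = Mul(Add(Rational(-4, 3), 37), 23) = Mul(Rational(107, 3), 23) = Rational(2461, 3)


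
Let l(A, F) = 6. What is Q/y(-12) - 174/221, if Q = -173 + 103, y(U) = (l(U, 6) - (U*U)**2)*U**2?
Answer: -51939541/65971152 ≈ -0.78731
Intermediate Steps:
y(U) = U**2*(6 - U**4) (y(U) = (6 - (U*U)**2)*U**2 = (6 - (U**2)**2)*U**2 = (6 - U**4)*U**2 = U**2*(6 - U**4))
Q = -70
Q/y(-12) - 174/221 = -70*1/(144*(6 - 1*(-12)**4)) - 174/221 = -70*1/(144*(6 - 1*20736)) - 174*1/221 = -70*1/(144*(6 - 20736)) - 174/221 = -70/(144*(-20730)) - 174/221 = -70/(-2985120) - 174/221 = -70*(-1/2985120) - 174/221 = 7/298512 - 174/221 = -51939541/65971152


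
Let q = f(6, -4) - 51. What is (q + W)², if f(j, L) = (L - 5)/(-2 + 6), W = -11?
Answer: 66049/16 ≈ 4128.1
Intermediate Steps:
f(j, L) = -5/4 + L/4 (f(j, L) = (-5 + L)/4 = (-5 + L)*(¼) = -5/4 + L/4)
q = -213/4 (q = (-5/4 + (¼)*(-4)) - 51 = (-5/4 - 1) - 51 = -9/4 - 51 = -213/4 ≈ -53.250)
(q + W)² = (-213/4 - 11)² = (-257/4)² = 66049/16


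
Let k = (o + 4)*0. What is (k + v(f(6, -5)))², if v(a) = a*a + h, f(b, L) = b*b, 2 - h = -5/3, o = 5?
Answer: 15202201/9 ≈ 1.6891e+6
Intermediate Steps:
h = 11/3 (h = 2 - (-5)/3 = 2 - 1*(-5/3) = 2 + 5/3 = 11/3 ≈ 3.6667)
f(b, L) = b²
v(a) = 11/3 + a² (v(a) = a*a + 11/3 = a² + 11/3 = 11/3 + a²)
k = 0 (k = (5 + 4)*0 = 9*0 = 0)
(k + v(f(6, -5)))² = (0 + (11/3 + (6²)²))² = (0 + (11/3 + 36²))² = (0 + (11/3 + 1296))² = (0 + 3899/3)² = (3899/3)² = 15202201/9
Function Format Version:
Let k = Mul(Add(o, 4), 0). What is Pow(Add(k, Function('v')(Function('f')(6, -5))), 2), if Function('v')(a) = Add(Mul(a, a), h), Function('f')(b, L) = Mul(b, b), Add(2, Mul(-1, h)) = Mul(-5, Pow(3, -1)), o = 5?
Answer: Rational(15202201, 9) ≈ 1.6891e+6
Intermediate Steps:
h = Rational(11, 3) (h = Add(2, Mul(-1, Mul(-5, Pow(3, -1)))) = Add(2, Mul(-1, Mul(-5, Rational(1, 3)))) = Add(2, Mul(-1, Rational(-5, 3))) = Add(2, Rational(5, 3)) = Rational(11, 3) ≈ 3.6667)
Function('f')(b, L) = Pow(b, 2)
Function('v')(a) = Add(Rational(11, 3), Pow(a, 2)) (Function('v')(a) = Add(Mul(a, a), Rational(11, 3)) = Add(Pow(a, 2), Rational(11, 3)) = Add(Rational(11, 3), Pow(a, 2)))
k = 0 (k = Mul(Add(5, 4), 0) = Mul(9, 0) = 0)
Pow(Add(k, Function('v')(Function('f')(6, -5))), 2) = Pow(Add(0, Add(Rational(11, 3), Pow(Pow(6, 2), 2))), 2) = Pow(Add(0, Add(Rational(11, 3), Pow(36, 2))), 2) = Pow(Add(0, Add(Rational(11, 3), 1296)), 2) = Pow(Add(0, Rational(3899, 3)), 2) = Pow(Rational(3899, 3), 2) = Rational(15202201, 9)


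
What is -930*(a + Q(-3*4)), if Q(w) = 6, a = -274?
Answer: 249240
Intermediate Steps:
-930*(a + Q(-3*4)) = -930*(-274 + 6) = -930*(-268) = 249240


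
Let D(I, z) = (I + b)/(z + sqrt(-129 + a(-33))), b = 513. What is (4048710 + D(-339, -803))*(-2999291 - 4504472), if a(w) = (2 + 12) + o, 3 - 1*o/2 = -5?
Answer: -890575696852630407/29314 + 1958482143*I*sqrt(11)/322454 ≈ -3.0381e+13 + 20144.0*I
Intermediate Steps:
o = 16 (o = 6 - 2*(-5) = 6 + 10 = 16)
a(w) = 30 (a(w) = (2 + 12) + 16 = 14 + 16 = 30)
D(I, z) = (513 + I)/(z + 3*I*sqrt(11)) (D(I, z) = (I + 513)/(z + sqrt(-129 + 30)) = (513 + I)/(z + sqrt(-99)) = (513 + I)/(z + 3*I*sqrt(11)))
(4048710 + D(-339, -803))*(-2999291 - 4504472) = (4048710 + (513 - 339)/(-803 + 3*I*sqrt(11)))*(-2999291 - 4504472) = (4048710 + 174/(-803 + 3*I*sqrt(11)))*(-7503763) = -30380560295730 - 1305654762/(-803 + 3*I*sqrt(11))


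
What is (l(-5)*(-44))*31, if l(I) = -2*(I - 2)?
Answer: -19096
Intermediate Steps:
l(I) = 4 - 2*I (l(I) = -2*(-2 + I) = 4 - 2*I)
(l(-5)*(-44))*31 = ((4 - 2*(-5))*(-44))*31 = ((4 + 10)*(-44))*31 = (14*(-44))*31 = -616*31 = -19096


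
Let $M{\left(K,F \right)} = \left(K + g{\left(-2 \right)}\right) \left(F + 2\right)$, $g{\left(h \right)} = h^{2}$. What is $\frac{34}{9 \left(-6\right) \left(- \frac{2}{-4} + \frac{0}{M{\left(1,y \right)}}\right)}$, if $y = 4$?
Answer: $- \frac{34}{27} \approx -1.2593$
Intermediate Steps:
$M{\left(K,F \right)} = \left(2 + F\right) \left(4 + K\right)$ ($M{\left(K,F \right)} = \left(K + \left(-2\right)^{2}\right) \left(F + 2\right) = \left(K + 4\right) \left(2 + F\right) = \left(4 + K\right) \left(2 + F\right) = \left(2 + F\right) \left(4 + K\right)$)
$\frac{34}{9 \left(-6\right) \left(- \frac{2}{-4} + \frac{0}{M{\left(1,y \right)}}\right)} = \frac{34}{9 \left(-6\right) \left(- \frac{2}{-4} + \frac{0}{8 + 2 \cdot 1 + 4 \cdot 4 + 4 \cdot 1}\right)} = \frac{34}{\left(-54\right) \left(\left(-2\right) \left(- \frac{1}{4}\right) + \frac{0}{8 + 2 + 16 + 4}\right)} = \frac{34}{\left(-54\right) \left(\frac{1}{2} + \frac{0}{30}\right)} = \frac{34}{\left(-54\right) \left(\frac{1}{2} + 0 \cdot \frac{1}{30}\right)} = \frac{34}{\left(-54\right) \left(\frac{1}{2} + 0\right)} = \frac{34}{\left(-54\right) \frac{1}{2}} = \frac{34}{-27} = 34 \left(- \frac{1}{27}\right) = - \frac{34}{27}$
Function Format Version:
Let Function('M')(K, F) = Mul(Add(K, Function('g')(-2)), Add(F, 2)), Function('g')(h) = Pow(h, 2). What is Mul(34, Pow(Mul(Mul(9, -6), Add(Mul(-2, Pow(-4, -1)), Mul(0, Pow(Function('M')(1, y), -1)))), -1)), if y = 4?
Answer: Rational(-34, 27) ≈ -1.2593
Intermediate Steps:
Function('M')(K, F) = Mul(Add(2, F), Add(4, K)) (Function('M')(K, F) = Mul(Add(K, Pow(-2, 2)), Add(F, 2)) = Mul(Add(K, 4), Add(2, F)) = Mul(Add(4, K), Add(2, F)) = Mul(Add(2, F), Add(4, K)))
Mul(34, Pow(Mul(Mul(9, -6), Add(Mul(-2, Pow(-4, -1)), Mul(0, Pow(Function('M')(1, y), -1)))), -1)) = Mul(34, Pow(Mul(Mul(9, -6), Add(Mul(-2, Pow(-4, -1)), Mul(0, Pow(Add(8, Mul(2, 1), Mul(4, 4), Mul(4, 1)), -1)))), -1)) = Mul(34, Pow(Mul(-54, Add(Mul(-2, Rational(-1, 4)), Mul(0, Pow(Add(8, 2, 16, 4), -1)))), -1)) = Mul(34, Pow(Mul(-54, Add(Rational(1, 2), Mul(0, Pow(30, -1)))), -1)) = Mul(34, Pow(Mul(-54, Add(Rational(1, 2), Mul(0, Rational(1, 30)))), -1)) = Mul(34, Pow(Mul(-54, Add(Rational(1, 2), 0)), -1)) = Mul(34, Pow(Mul(-54, Rational(1, 2)), -1)) = Mul(34, Pow(-27, -1)) = Mul(34, Rational(-1, 27)) = Rational(-34, 27)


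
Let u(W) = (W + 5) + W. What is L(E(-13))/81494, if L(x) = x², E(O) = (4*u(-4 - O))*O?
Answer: 715208/40747 ≈ 17.552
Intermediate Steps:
u(W) = 5 + 2*W (u(W) = (5 + W) + W = 5 + 2*W)
E(O) = O*(-12 - 8*O) (E(O) = (4*(5 + 2*(-4 - O)))*O = (4*(5 + (-8 - 2*O)))*O = (4*(-3 - 2*O))*O = (-12 - 8*O)*O = O*(-12 - 8*O))
L(E(-13))/81494 = (-4*(-13)*(3 + 2*(-13)))²/81494 = (-4*(-13)*(3 - 26))²*(1/81494) = (-4*(-13)*(-23))²*(1/81494) = (-1196)²*(1/81494) = 1430416*(1/81494) = 715208/40747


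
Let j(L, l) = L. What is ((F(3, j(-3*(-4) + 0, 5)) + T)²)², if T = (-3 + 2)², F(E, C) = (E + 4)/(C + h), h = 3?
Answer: 234256/50625 ≈ 4.6273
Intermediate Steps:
F(E, C) = (4 + E)/(3 + C) (F(E, C) = (E + 4)/(C + 3) = (4 + E)/(3 + C))
T = 1 (T = (-1)² = 1)
((F(3, j(-3*(-4) + 0, 5)) + T)²)² = (((4 + 3)/(3 + (-3*(-4) + 0)) + 1)²)² = ((7/(3 + (12 + 0)) + 1)²)² = ((7/(3 + 12) + 1)²)² = ((7/15 + 1)²)² = ((22/15)²)² = (484/225)² = 234256/50625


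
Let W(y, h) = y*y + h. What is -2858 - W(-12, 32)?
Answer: -3034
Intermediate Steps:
W(y, h) = h + y² (W(y, h) = y² + h = h + y²)
-2858 - W(-12, 32) = -2858 - (32 + (-12)²) = -2858 - (32 + 144) = -2858 - 1*176 = -2858 - 176 = -3034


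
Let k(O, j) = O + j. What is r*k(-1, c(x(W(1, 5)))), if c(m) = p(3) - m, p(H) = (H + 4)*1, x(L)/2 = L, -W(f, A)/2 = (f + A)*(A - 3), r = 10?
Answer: 540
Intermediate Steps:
W(f, A) = -2*(-3 + A)*(A + f) (W(f, A) = -2*(f + A)*(A - 3) = -2*(A + f)*(-3 + A) = -2*(-3 + A)*(A + f))
x(L) = 2*L
p(H) = 4 + H (p(H) = (4 + H)*1 = 4 + H)
c(m) = 7 - m (c(m) = (4 + 3) - m = 7 - m)
r*k(-1, c(x(W(1, 5)))) = 10*(-1 + (7 - 2*(-2*5² + 6*5 + 6*1 - 2*5*1))) = 10*(-1 + (7 - 2*(-2*25 + 30 + 6 - 10))) = 10*(-1 + (7 - 2*(-50 + 30 + 6 - 10))) = 10*(-1 + (7 - 2*(-24))) = 10*(-1 + (7 - 1*(-48))) = 10*(-1 + (7 + 48)) = 10*(-1 + 55) = 10*54 = 540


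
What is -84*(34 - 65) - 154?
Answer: 2450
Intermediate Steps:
-84*(34 - 65) - 154 = -84*(-31) - 154 = 2604 - 154 = 2450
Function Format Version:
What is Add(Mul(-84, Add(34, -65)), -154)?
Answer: 2450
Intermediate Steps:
Add(Mul(-84, Add(34, -65)), -154) = Add(Mul(-84, -31), -154) = Add(2604, -154) = 2450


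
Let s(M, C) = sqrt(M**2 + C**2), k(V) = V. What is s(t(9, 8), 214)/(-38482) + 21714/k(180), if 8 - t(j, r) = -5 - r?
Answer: 3619/30 - sqrt(46237)/38482 ≈ 120.63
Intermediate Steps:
t(j, r) = 13 + r (t(j, r) = 8 - (-5 - r) = 8 + (5 + r) = 13 + r)
s(M, C) = sqrt(C**2 + M**2)
s(t(9, 8), 214)/(-38482) + 21714/k(180) = sqrt(214**2 + (13 + 8)**2)/(-38482) + 21714/180 = sqrt(45796 + 21**2)*(-1/38482) + 21714*(1/180) = sqrt(45796 + 441)*(-1/38482) + 3619/30 = sqrt(46237)*(-1/38482) + 3619/30 = -sqrt(46237)/38482 + 3619/30 = 3619/30 - sqrt(46237)/38482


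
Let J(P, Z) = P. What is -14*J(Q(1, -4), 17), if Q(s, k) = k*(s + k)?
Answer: -168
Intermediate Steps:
Q(s, k) = k*(k + s)
-14*J(Q(1, -4), 17) = -(-56)*(-4 + 1) = -(-56)*(-3) = -14*12 = -168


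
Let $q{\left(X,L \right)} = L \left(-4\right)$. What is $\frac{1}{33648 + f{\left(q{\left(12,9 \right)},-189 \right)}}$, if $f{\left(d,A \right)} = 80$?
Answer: $\frac{1}{33728} \approx 2.9649 \cdot 10^{-5}$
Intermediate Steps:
$q{\left(X,L \right)} = - 4 L$
$\frac{1}{33648 + f{\left(q{\left(12,9 \right)},-189 \right)}} = \frac{1}{33648 + 80} = \frac{1}{33728}$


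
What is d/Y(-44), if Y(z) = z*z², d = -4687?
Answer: 4687/85184 ≈ 0.055022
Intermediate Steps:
Y(z) = z³
d/Y(-44) = -4687/((-44)³) = -4687/(-85184) = -4687*(-1/85184) = 4687/85184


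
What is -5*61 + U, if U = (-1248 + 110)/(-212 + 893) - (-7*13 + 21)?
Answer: -161173/681 ≈ -236.67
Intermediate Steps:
U = 46532/681 (U = -1138/681 - (-91 + 21) = -1138*1/681 - 1*(-70) = -1138/681 + 70 = 46532/681 ≈ 68.329)
-5*61 + U = -5*61 + 46532/681 = -305 + 46532/681 = -161173/681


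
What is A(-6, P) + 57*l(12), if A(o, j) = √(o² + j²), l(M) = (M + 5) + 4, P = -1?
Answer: 1197 + √37 ≈ 1203.1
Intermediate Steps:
l(M) = 9 + M (l(M) = (5 + M) + 4 = 9 + M)
A(o, j) = √(j² + o²)
A(-6, P) + 57*l(12) = √((-1)² + (-6)²) + 57*(9 + 12) = √(1 + 36) + 57*21 = √37 + 1197 = 1197 + √37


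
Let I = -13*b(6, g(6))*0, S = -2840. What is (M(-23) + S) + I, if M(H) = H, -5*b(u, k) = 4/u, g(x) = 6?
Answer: -2863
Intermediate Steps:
b(u, k) = -4/(5*u)
I = 0 (I = -(-52)/(5*6)*0 = -13*(-2/15)*0 = (26/15)*0 = 0)
(M(-23) + S) + I = (-23 - 2840) + 0 = -2863 + 0 = -2863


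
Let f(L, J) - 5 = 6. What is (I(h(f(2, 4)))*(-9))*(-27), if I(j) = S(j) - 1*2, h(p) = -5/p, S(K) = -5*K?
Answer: 729/11 ≈ 66.273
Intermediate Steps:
f(L, J) = 11 (f(L, J) = 5 + 6 = 11)
I(j) = -2 - 5*j (I(j) = -5*j - 1*2 = -5*j - 2 = -2 - 5*j)
(I(h(f(2, 4)))*(-9))*(-27) = ((-2 - (-25)/11)*(-9))*(-27) = ((-2 - 5*(-5/11))*(-9))*(-27) = ((-2 + 25/11)*(-9))*(-27) = ((3/11)*(-9))*(-27) = -27/11*(-27) = 729/11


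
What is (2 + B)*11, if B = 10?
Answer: 132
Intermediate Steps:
(2 + B)*11 = (2 + 10)*11 = 12*11 = 132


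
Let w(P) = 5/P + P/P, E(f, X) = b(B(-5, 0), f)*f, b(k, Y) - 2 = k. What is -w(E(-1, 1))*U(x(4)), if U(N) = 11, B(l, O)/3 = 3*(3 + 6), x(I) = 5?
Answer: -858/83 ≈ -10.337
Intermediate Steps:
B(l, O) = 81 (B(l, O) = 3*(3*(3 + 6)) = 3*(3*9) = 3*27 = 81)
b(k, Y) = 2 + k
E(f, X) = 83*f (E(f, X) = (2 + 81)*f = 83*f)
w(P) = 1 + 5/P (w(P) = 5/P + 1 = 1 + 5/P)
-w(E(-1, 1))*U(x(4)) = -(5 + 83*(-1))/((83*(-1)))*11 = -(5 - 83)/(-83)*11 = -(-1/83*(-78))*11 = -78*11/83 = -1*858/83 = -858/83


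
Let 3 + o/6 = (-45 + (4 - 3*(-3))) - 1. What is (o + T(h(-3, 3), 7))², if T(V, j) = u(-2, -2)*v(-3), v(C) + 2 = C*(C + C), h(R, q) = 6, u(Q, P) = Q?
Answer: 61504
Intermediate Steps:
v(C) = -2 + 2*C² (v(C) = -2 + C*(C + C) = -2 + C*(2*C) = -2 + 2*C²)
T(V, j) = -32 (T(V, j) = -2*(-2 + 2*(-3)²) = -2*(-2 + 2*9) = -2*(-2 + 18) = -2*16 = -32)
o = -216 (o = -18 + 6*((-45 + (4 - 3*(-3))) - 1) = -18 + 6*((-45 + (4 + 9)) - 1) = -18 + 6*((-45 + 13) - 1) = -18 + 6*(-32 - 1) = -18 + 6*(-33) = -18 - 198 = -216)
(o + T(h(-3, 3), 7))² = (-216 - 32)² = (-248)² = 61504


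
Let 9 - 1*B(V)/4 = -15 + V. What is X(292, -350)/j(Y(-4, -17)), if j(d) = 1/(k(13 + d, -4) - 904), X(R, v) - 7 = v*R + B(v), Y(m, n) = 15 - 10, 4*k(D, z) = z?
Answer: 91130785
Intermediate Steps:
k(D, z) = z/4
Y(m, n) = 5
B(V) = 96 - 4*V (B(V) = 36 - 4*(-15 + V) = 36 + (60 - 4*V) = 96 - 4*V)
X(R, v) = 103 - 4*v + R*v (X(R, v) = 7 + (v*R + (96 - 4*v)) = 7 + (R*v + (96 - 4*v)) = 7 + (96 - 4*v + R*v) = 103 - 4*v + R*v)
j(d) = -1/905 (j(d) = 1/((¼)*(-4) - 904) = 1/(-1 - 904) = 1/(-905) = -1/905)
X(292, -350)/j(Y(-4, -17)) = (103 - 4*(-350) + 292*(-350))/(-1/905) = (103 + 1400 - 102200)*(-905) = -100697*(-905) = 91130785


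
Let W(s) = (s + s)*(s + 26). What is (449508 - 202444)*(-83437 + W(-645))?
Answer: 176668795672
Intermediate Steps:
W(s) = 2*s*(26 + s) (W(s) = (2*s)*(26 + s) = 2*s*(26 + s))
(449508 - 202444)*(-83437 + W(-645)) = (449508 - 202444)*(-83437 + 2*(-645)*(26 - 645)) = 247064*(-83437 + 2*(-645)*(-619)) = 247064*(-83437 + 798510) = 247064*715073 = 176668795672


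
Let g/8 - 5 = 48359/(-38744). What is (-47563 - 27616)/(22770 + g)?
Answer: -364091897/110420471 ≈ -3.2973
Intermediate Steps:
g = 145361/4843 (g = 40 + 8*(48359/(-38744)) = 40 + 8*(48359*(-1/38744)) = 40 + 8*(-48359/38744) = 40 - 48359/4843 = 145361/4843 ≈ 30.015)
(-47563 - 27616)/(22770 + g) = (-47563 - 27616)/(22770 + 145361/4843) = -75179/110420471/4843 = -75179*4843/110420471 = -364091897/110420471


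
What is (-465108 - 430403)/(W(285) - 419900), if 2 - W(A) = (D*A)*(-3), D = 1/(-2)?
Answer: 1791022/840651 ≈ 2.1305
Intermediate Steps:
D = -½ ≈ -0.50000
W(A) = 2 - 3*A/2 (W(A) = 2 - (-A/2)*(-3) = 2 - 3*A/2)
(-465108 - 430403)/(W(285) - 419900) = (-465108 - 430403)/((2 - 3/2*285) - 419900) = -895511/((2 - 855/2) - 419900) = -895511/(-851/2 - 419900) = -895511/(-840651/2) = -895511*(-2/840651) = 1791022/840651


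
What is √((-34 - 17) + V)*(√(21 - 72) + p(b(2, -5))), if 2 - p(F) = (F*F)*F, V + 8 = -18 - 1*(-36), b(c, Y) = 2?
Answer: I*√41*(-6 + I*√51) ≈ -45.727 - 38.419*I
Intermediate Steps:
V = 10 (V = -8 + (-18 - 1*(-36)) = -8 + (-18 + 36) = -8 + 18 = 10)
p(F) = 2 - F³ (p(F) = 2 - F*F*F = 2 - F²*F = 2 - F³)
√((-34 - 17) + V)*(√(21 - 72) + p(b(2, -5))) = √((-34 - 17) + 10)*(√(21 - 72) + (2 - 1*2³)) = √(-51 + 10)*(√(-51) + (2 - 1*8)) = √(-41)*(I*√51 + (2 - 8)) = (I*√41)*(I*√51 - 6) = (I*√41)*(-6 + I*√51) = I*√41*(-6 + I*√51)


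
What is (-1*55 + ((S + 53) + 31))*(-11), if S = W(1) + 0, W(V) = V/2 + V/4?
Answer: -1309/4 ≈ -327.25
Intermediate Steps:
W(V) = 3*V/4 (W(V) = V*(½) + V*(¼) = V/2 + V/4 = 3*V/4)
S = ¾ (S = (¾)*1 + 0 = ¾ + 0 = ¾ ≈ 0.75000)
(-1*55 + ((S + 53) + 31))*(-11) = (-1*55 + ((¾ + 53) + 31))*(-11) = (-55 + (215/4 + 31))*(-11) = (-55 + 339/4)*(-11) = (119/4)*(-11) = -1309/4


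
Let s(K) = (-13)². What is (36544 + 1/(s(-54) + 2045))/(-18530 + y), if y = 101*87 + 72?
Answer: -80908417/21411594 ≈ -3.7787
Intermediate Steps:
s(K) = 169
y = 8859 (y = 8787 + 72 = 8859)
(36544 + 1/(s(-54) + 2045))/(-18530 + y) = (36544 + 1/(169 + 2045))/(-18530 + 8859) = (36544 + 1/2214)/(-9671) = (36544 + 1/2214)*(-1/9671) = (80908417/2214)*(-1/9671) = -80908417/21411594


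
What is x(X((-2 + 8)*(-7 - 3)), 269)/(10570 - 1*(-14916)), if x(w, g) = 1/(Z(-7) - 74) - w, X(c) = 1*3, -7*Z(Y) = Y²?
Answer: -122/1032183 ≈ -0.00011820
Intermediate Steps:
Z(Y) = -Y²/7
X(c) = 3
x(w, g) = -1/81 - w (x(w, g) = 1/(-⅐*(-7)² - 74) - w = 1/(-⅐*49 - 74) - w = 1/(-7 - 74) - w = 1/(-81) - w = -1/81 - w)
x(X((-2 + 8)*(-7 - 3)), 269)/(10570 - 1*(-14916)) = (-1/81 - 1*3)/(10570 - 1*(-14916)) = (-1/81 - 3)/(10570 + 14916) = -244/81/25486 = -244/81*1/25486 = -122/1032183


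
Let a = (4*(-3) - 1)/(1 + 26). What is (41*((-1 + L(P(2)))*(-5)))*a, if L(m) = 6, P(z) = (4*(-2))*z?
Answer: 13325/27 ≈ 493.52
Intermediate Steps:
P(z) = -8*z
a = -13/27 (a = (-12 - 1)/27 = -13*1/27 = -13/27 ≈ -0.48148)
(41*((-1 + L(P(2)))*(-5)))*a = (41*((-1 + 6)*(-5)))*(-13/27) = (41*(5*(-5)))*(-13/27) = (41*(-25))*(-13/27) = -1025*(-13/27) = 13325/27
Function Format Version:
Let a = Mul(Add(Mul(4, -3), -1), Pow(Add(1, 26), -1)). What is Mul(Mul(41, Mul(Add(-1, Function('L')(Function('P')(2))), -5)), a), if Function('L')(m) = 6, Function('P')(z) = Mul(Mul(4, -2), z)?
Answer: Rational(13325, 27) ≈ 493.52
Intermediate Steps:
Function('P')(z) = Mul(-8, z)
a = Rational(-13, 27) (a = Mul(Add(-12, -1), Pow(27, -1)) = Mul(-13, Rational(1, 27)) = Rational(-13, 27) ≈ -0.48148)
Mul(Mul(41, Mul(Add(-1, Function('L')(Function('P')(2))), -5)), a) = Mul(Mul(41, Mul(Add(-1, 6), -5)), Rational(-13, 27)) = Mul(Mul(41, Mul(5, -5)), Rational(-13, 27)) = Mul(Mul(41, -25), Rational(-13, 27)) = Mul(-1025, Rational(-13, 27)) = Rational(13325, 27)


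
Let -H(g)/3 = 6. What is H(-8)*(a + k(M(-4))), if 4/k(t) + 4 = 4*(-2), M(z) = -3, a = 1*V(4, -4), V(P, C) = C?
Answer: 78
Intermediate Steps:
H(g) = -18 (H(g) = -3*6 = -18)
a = -4 (a = 1*(-4) = -4)
k(t) = -⅓ (k(t) = 4/(-4 + 4*(-2)) = 4/(-4 - 8) = 4/(-12) = 4*(-1/12) = -⅓)
H(-8)*(a + k(M(-4))) = -18*(-4 - ⅓) = -18*(-13/3) = 78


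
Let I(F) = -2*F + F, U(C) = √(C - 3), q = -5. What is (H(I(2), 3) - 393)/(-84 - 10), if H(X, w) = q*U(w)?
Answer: 393/94 ≈ 4.1808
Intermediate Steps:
U(C) = √(-3 + C)
I(F) = -F
H(X, w) = -5*√(-3 + w)
(H(I(2), 3) - 393)/(-84 - 10) = (-5*√(-3 + 3) - 393)/(-84 - 10) = (-5*√0 - 393)/(-94) = (-5*0 - 393)*(-1/94) = (0 - 393)*(-1/94) = -393*(-1/94) = 393/94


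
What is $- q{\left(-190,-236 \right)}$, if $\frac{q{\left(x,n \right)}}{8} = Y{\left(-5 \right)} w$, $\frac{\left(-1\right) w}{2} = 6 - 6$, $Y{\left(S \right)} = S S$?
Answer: $0$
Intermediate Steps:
$Y{\left(S \right)} = S^{2}$
$w = 0$ ($w = - 2 \left(6 - 6\right) = \left(-2\right) 0 = 0$)
$q{\left(x,n \right)} = 0$ ($q{\left(x,n \right)} = 8 \left(-5\right)^{2} \cdot 0 = 8 \cdot 25 \cdot 0 = 8 \cdot 0 = 0$)
$- q{\left(-190,-236 \right)} = \left(-1\right) 0 = 0$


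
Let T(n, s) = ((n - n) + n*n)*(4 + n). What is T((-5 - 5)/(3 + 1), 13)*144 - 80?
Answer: 1270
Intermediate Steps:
T(n, s) = n²*(4 + n) (T(n, s) = (0 + n²)*(4 + n) = n²*(4 + n))
T((-5 - 5)/(3 + 1), 13)*144 - 80 = (((-5 - 5)/(3 + 1))²*(4 + (-5 - 5)/(3 + 1)))*144 - 80 = ((-10/4)²*(4 - 10/4))*144 - 80 = ((-10*¼)²*(4 - 10*¼))*144 - 80 = ((-5/2)²*(4 - 5/2))*144 - 80 = ((25/4)*(3/2))*144 - 80 = (75/8)*144 - 80 = 1350 - 80 = 1270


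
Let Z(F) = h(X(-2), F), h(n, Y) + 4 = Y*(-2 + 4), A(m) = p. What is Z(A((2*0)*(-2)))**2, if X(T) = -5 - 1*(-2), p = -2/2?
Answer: 36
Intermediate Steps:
p = -1 (p = -2*1/2 = -1)
X(T) = -3 (X(T) = -5 + 2 = -3)
A(m) = -1
h(n, Y) = -4 + 2*Y (h(n, Y) = -4 + Y*(-2 + 4) = -4 + Y*2 = -4 + 2*Y)
Z(F) = -4 + 2*F
Z(A((2*0)*(-2)))**2 = (-4 + 2*(-1))**2 = (-4 - 2)**2 = (-6)**2 = 36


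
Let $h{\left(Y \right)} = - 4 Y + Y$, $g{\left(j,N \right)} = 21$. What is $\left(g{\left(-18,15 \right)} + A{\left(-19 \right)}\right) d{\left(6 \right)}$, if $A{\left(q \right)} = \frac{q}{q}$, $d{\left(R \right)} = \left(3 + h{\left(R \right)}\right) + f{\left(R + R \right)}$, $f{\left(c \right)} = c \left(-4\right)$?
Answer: $-1386$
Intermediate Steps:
$f{\left(c \right)} = - 4 c$
$h{\left(Y \right)} = - 3 Y$
$d{\left(R \right)} = 3 - 11 R$ ($d{\left(R \right)} = \left(3 - 3 R\right) - 4 \left(R + R\right) = \left(3 - 3 R\right) - 4 \cdot 2 R = \left(3 - 3 R\right) - 8 R = 3 - 11 R$)
$A{\left(q \right)} = 1$
$\left(g{\left(-18,15 \right)} + A{\left(-19 \right)}\right) d{\left(6 \right)} = \left(21 + 1\right) \left(3 - 66\right) = 22 \left(3 - 66\right) = 22 \left(-63\right) = -1386$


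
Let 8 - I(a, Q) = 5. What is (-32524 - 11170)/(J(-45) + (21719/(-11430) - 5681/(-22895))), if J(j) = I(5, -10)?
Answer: -24072160644/742625 ≈ -32415.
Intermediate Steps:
I(a, Q) = 3 (I(a, Q) = 8 - 1*5 = 8 - 5 = 3)
J(j) = 3
(-32524 - 11170)/(J(-45) + (21719/(-11430) - 5681/(-22895))) = (-32524 - 11170)/(3 + (21719/(-11430) - 5681/(-22895))) = -43694/(3 + (21719*(-1/11430) - 5681*(-1/22895))) = -43694/(3 + (-21719/11430 + 299/1205)) = -43694/(3 - 910153/550926) = -43694/742625/550926 = -43694*550926/742625 = -24072160644/742625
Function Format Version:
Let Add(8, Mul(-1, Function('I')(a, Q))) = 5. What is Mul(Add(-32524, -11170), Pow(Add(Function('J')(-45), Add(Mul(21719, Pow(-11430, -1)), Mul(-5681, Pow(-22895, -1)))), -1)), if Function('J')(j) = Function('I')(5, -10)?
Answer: Rational(-24072160644, 742625) ≈ -32415.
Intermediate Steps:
Function('I')(a, Q) = 3 (Function('I')(a, Q) = Add(8, Mul(-1, 5)) = Add(8, -5) = 3)
Function('J')(j) = 3
Mul(Add(-32524, -11170), Pow(Add(Function('J')(-45), Add(Mul(21719, Pow(-11430, -1)), Mul(-5681, Pow(-22895, -1)))), -1)) = Mul(Add(-32524, -11170), Pow(Add(3, Add(Mul(21719, Pow(-11430, -1)), Mul(-5681, Pow(-22895, -1)))), -1)) = Mul(-43694, Pow(Add(3, Add(Mul(21719, Rational(-1, 11430)), Mul(-5681, Rational(-1, 22895)))), -1)) = Mul(-43694, Pow(Add(3, Add(Rational(-21719, 11430), Rational(299, 1205))), -1)) = Mul(-43694, Pow(Add(3, Rational(-910153, 550926)), -1)) = Mul(-43694, Pow(Rational(742625, 550926), -1)) = Mul(-43694, Rational(550926, 742625)) = Rational(-24072160644, 742625)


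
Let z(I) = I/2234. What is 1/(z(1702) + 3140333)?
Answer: 1117/3507752812 ≈ 3.1844e-7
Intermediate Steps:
z(I) = I/2234 (z(I) = I*(1/2234) = I/2234)
1/(z(1702) + 3140333) = 1/((1/2234)*1702 + 3140333) = 1/(851/1117 + 3140333) = 1/(3507752812/1117) = 1117/3507752812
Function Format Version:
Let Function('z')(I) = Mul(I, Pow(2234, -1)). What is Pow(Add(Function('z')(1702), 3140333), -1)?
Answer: Rational(1117, 3507752812) ≈ 3.1844e-7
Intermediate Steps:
Function('z')(I) = Mul(Rational(1, 2234), I) (Function('z')(I) = Mul(I, Rational(1, 2234)) = Mul(Rational(1, 2234), I))
Pow(Add(Function('z')(1702), 3140333), -1) = Pow(Add(Mul(Rational(1, 2234), 1702), 3140333), -1) = Pow(Add(Rational(851, 1117), 3140333), -1) = Pow(Rational(3507752812, 1117), -1) = Rational(1117, 3507752812)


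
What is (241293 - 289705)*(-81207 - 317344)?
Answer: 19294651012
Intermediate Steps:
(241293 - 289705)*(-81207 - 317344) = -48412*(-398551) = 19294651012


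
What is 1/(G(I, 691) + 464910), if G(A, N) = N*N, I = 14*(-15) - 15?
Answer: 1/942391 ≈ 1.0611e-6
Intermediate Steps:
I = -225 (I = -210 - 15 = -225)
G(A, N) = N**2
1/(G(I, 691) + 464910) = 1/(691**2 + 464910) = 1/(477481 + 464910) = 1/942391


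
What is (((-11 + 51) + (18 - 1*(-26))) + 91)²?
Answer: 30625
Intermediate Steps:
(((-11 + 51) + (18 - 1*(-26))) + 91)² = ((40 + (18 + 26)) + 91)² = ((40 + 44) + 91)² = (84 + 91)² = 175² = 30625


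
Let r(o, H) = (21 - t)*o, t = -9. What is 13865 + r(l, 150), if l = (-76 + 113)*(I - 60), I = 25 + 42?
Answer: 21635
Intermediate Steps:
I = 67
l = 259 (l = (-76 + 113)*(67 - 60) = 37*7 = 259)
r(o, H) = 30*o (r(o, H) = (21 - 1*(-9))*o = (21 + 9)*o = 30*o)
13865 + r(l, 150) = 13865 + 30*259 = 13865 + 7770 = 21635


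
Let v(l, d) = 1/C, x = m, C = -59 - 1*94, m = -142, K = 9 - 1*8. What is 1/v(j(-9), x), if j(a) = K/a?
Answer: -153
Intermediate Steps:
K = 1 (K = 9 - 8 = 1)
j(a) = 1/a
C = -153 (C = -59 - 94 = -153)
x = -142
v(l, d) = -1/153 (v(l, d) = 1/(-153) = -1/153)
1/v(j(-9), x) = 1/(-1/153) = -153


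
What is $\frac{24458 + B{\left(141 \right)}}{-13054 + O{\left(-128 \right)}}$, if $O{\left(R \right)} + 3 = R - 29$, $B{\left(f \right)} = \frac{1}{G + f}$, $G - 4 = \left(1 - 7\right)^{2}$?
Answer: $- \frac{4426899}{2391734} \approx -1.8509$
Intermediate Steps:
$G = 40$ ($G = 4 + \left(1 - 7\right)^{2} = 4 + \left(-6\right)^{2} = 4 + 36 = 40$)
$B{\left(f \right)} = \frac{1}{40 + f}$
$O{\left(R \right)} = -32 + R$ ($O{\left(R \right)} = -3 + \left(R - 29\right) = -3 + \left(-29 + R\right) = -32 + R$)
$\frac{24458 + B{\left(141 \right)}}{-13054 + O{\left(-128 \right)}} = \frac{24458 + \frac{1}{40 + 141}}{-13054 - 160} = \frac{24458 + \frac{1}{181}}{-13054 - 160} = \frac{24458 + \frac{1}{181}}{-13214} = \frac{4426899}{181} \left(- \frac{1}{13214}\right) = - \frac{4426899}{2391734}$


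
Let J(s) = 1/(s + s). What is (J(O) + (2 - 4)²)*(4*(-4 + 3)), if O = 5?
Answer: -82/5 ≈ -16.400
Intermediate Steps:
J(s) = 1/(2*s)
(J(O) + (2 - 4)²)*(4*(-4 + 3)) = ((½)/5 + (2 - 4)²)*(4*(-4 + 3)) = ((½)*(⅕) + (-2)²)*(4*(-1)) = (⅒ + 4)*(-4) = (41/10)*(-4) = -82/5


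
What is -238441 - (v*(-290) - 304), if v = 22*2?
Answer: -225377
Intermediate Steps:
v = 44
-238441 - (v*(-290) - 304) = -238441 - (44*(-290) - 304) = -238441 - (-12760 - 304) = -238441 - 1*(-13064) = -238441 + 13064 = -225377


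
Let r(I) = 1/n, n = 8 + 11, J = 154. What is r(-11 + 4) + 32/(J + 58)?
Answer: 205/1007 ≈ 0.20357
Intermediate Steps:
n = 19
r(I) = 1/19
r(-11 + 4) + 32/(J + 58) = 1/19 + 32/(154 + 58) = 1/19 + 32/212 = 1/19 + 32*(1/212) = 1/19 + 8/53 = 205/1007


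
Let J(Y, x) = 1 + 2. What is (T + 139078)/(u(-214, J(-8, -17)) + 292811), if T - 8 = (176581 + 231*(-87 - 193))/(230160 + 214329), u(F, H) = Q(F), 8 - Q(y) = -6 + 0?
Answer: 12364461791/26031498285 ≈ 0.47498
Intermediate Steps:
J(Y, x) = 3
Q(y) = 14 (Q(y) = 8 - (-6 + 0) = 8 - 1*(-6) = 8 + 6 = 14)
u(F, H) = 14
T = 3667813/444489 (T = 8 + (176581 + 231*(-87 - 193))/(230160 + 214329) = 8 + (176581 + 231*(-280))/444489 = 8 + (176581 - 64680)*(1/444489) = 8 + 111901*(1/444489) = 8 + 111901/444489 = 3667813/444489 ≈ 8.2518)
(T + 139078)/(u(-214, J(-8, -17)) + 292811) = (3667813/444489 + 139078)/(14 + 292811) = (61822308955/444489)/292825 = (61822308955/444489)*(1/292825) = 12364461791/26031498285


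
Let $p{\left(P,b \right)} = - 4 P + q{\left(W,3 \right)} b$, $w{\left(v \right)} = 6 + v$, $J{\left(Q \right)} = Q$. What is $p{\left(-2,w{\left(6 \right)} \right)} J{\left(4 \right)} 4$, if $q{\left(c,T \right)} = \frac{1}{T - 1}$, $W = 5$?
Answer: $224$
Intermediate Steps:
$q{\left(c,T \right)} = \frac{1}{-1 + T}$
$p{\left(P,b \right)} = \frac{b}{2} - 4 P$ ($p{\left(P,b \right)} = - 4 P + \frac{b}{-1 + 3} = - 4 P + \frac{b}{2} = \frac{b}{2} - 4 P$)
$p{\left(-2,w{\left(6 \right)} \right)} J{\left(4 \right)} 4 = \left(\frac{6 + 6}{2} - -8\right) 4 \cdot 4 = \left(\frac{1}{2} \cdot 12 + 8\right) 4 \cdot 4 = \left(6 + 8\right) 4 \cdot 4 = 14 \cdot 4 \cdot 4 = 56 \cdot 4 = 224$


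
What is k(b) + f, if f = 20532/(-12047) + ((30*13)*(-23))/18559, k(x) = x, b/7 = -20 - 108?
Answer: -200817039586/223580273 ≈ -898.19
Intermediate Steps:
b = -896 (b = 7*(-20 - 108) = 7*(-128) = -896)
f = -489114978/223580273 (f = 20532*(-1/12047) + (390*(-23))*(1/18559) = -20532/12047 - 8970*1/18559 = -20532/12047 - 8970/18559 = -489114978/223580273 ≈ -2.1876)
k(b) + f = -896 - 489114978/223580273 = -200817039586/223580273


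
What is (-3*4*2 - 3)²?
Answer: 729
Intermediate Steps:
(-3*4*2 - 3)² = (-12*2 - 3)² = (-24 - 3)² = (-27)² = 729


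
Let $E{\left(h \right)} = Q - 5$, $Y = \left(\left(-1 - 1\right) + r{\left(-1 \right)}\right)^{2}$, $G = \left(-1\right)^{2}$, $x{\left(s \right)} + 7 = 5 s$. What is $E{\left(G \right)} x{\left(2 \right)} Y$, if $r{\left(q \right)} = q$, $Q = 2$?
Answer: $-81$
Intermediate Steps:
$x{\left(s \right)} = -7 + 5 s$
$G = 1$
$Y = 9$ ($Y = \left(\left(-1 - 1\right) - 1\right)^{2} = \left(-2 - 1\right)^{2} = \left(-3\right)^{2} = 9$)
$E{\left(h \right)} = -3$ ($E{\left(h \right)} = 2 - 5 = -3$)
$E{\left(G \right)} x{\left(2 \right)} Y = - 3 \left(-7 + 5 \cdot 2\right) 9 = - 3 \left(-7 + 10\right) 9 = - 3 \cdot 3 \cdot 9 = \left(-3\right) 27 = -81$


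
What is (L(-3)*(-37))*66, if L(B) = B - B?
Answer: 0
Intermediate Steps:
L(B) = 0
(L(-3)*(-37))*66 = (0*(-37))*66 = 0*66 = 0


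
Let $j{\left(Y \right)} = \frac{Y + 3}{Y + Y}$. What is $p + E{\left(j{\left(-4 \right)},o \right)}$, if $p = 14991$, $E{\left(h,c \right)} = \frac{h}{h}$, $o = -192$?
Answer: $14992$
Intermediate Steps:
$j{\left(Y \right)} = \frac{3 + Y}{2 Y}$
$E{\left(h,c \right)} = 1$
$p + E{\left(j{\left(-4 \right)},o \right)} = 14991 + 1 = 14992$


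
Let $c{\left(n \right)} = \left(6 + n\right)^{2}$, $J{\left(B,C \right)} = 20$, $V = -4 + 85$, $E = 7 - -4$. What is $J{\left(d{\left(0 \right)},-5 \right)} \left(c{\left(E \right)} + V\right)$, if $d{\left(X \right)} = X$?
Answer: $7400$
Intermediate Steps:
$E = 11$ ($E = 7 + 4 = 11$)
$V = 81$
$J{\left(d{\left(0 \right)},-5 \right)} \left(c{\left(E \right)} + V\right) = 20 \left(\left(6 + 11\right)^{2} + 81\right) = 20 \left(17^{2} + 81\right) = 20 \left(289 + 81\right) = 20 \cdot 370 = 7400$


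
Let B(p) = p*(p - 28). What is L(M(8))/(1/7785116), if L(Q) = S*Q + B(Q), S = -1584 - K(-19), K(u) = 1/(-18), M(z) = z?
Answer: -899056336144/9 ≈ -9.9895e+10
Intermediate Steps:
K(u) = -1/18
B(p) = p*(-28 + p)
S = -28511/18 (S = -1584 - 1*(-1/18) = -1584 + 1/18 = -28511/18 ≈ -1583.9)
L(Q) = -28511*Q/18 + Q*(-28 + Q)
L(M(8))/(1/7785116) = ((1/18)*8*(-29015 + 18*8))/(1/7785116) = ((1/18)*8*(-29015 + 144))/(1/7785116) = ((1/18)*8*(-28871))*7785116 = -115484/9*7785116 = -899056336144/9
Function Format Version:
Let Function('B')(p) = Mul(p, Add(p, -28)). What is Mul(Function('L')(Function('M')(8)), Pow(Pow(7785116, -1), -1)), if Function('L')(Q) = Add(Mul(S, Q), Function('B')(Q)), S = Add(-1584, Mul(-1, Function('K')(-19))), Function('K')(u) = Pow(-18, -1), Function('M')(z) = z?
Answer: Rational(-899056336144, 9) ≈ -9.9895e+10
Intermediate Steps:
Function('K')(u) = Rational(-1, 18)
Function('B')(p) = Mul(p, Add(-28, p))
S = Rational(-28511, 18) (S = Add(-1584, Mul(-1, Rational(-1, 18))) = Add(-1584, Rational(1, 18)) = Rational(-28511, 18) ≈ -1583.9)
Function('L')(Q) = Add(Mul(Rational(-28511, 18), Q), Mul(Q, Add(-28, Q)))
Mul(Function('L')(Function('M')(8)), Pow(Pow(7785116, -1), -1)) = Mul(Mul(Rational(1, 18), 8, Add(-29015, Mul(18, 8))), Pow(Pow(7785116, -1), -1)) = Mul(Mul(Rational(1, 18), 8, Add(-29015, 144)), Pow(Rational(1, 7785116), -1)) = Mul(Mul(Rational(1, 18), 8, -28871), 7785116) = Mul(Rational(-115484, 9), 7785116) = Rational(-899056336144, 9)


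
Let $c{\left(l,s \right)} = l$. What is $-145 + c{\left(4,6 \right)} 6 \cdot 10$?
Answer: $95$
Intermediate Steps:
$-145 + c{\left(4,6 \right)} 6 \cdot 10 = -145 + 4 \cdot 6 \cdot 10 = -145 + 4 \cdot 60 = -145 + 240 = 95$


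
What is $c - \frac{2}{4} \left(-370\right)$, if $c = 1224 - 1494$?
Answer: $-85$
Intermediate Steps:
$c = -270$ ($c = 1224 - 1494 = -270$)
$c - \frac{2}{4} \left(-370\right) = -270 - \frac{2}{4} \left(-370\right) = -270 - 2 \cdot \frac{1}{4} \left(-370\right) = -270 - \frac{1}{2} \left(-370\right) = -270 - -185 = -270 + 185 = -85$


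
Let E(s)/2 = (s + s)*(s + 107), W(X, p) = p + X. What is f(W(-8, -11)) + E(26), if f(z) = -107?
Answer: 13725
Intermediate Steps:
W(X, p) = X + p
E(s) = 4*s*(107 + s) (E(s) = 2*((s + s)*(s + 107)) = 2*((2*s)*(107 + s)) = 2*(2*s*(107 + s)) = 4*s*(107 + s))
f(W(-8, -11)) + E(26) = -107 + 4*26*(107 + 26) = -107 + 4*26*133 = -107 + 13832 = 13725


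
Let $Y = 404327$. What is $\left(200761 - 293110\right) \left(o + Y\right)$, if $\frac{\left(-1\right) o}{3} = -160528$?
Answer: $-81812994939$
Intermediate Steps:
$o = 481584$ ($o = \left(-3\right) \left(-160528\right) = 481584$)
$\left(200761 - 293110\right) \left(o + Y\right) = \left(200761 - 293110\right) \left(481584 + 404327\right) = \left(-92349\right) 885911 = -81812994939$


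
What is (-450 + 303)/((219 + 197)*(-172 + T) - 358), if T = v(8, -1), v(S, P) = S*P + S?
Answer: 49/23970 ≈ 0.0020442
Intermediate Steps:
v(S, P) = S + P*S (v(S, P) = P*S + S = S + P*S)
T = 0 (T = 8*(1 - 1) = 8*0 = 0)
(-450 + 303)/((219 + 197)*(-172 + T) - 358) = (-450 + 303)/((219 + 197)*(-172 + 0) - 358) = -147/(416*(-172) - 358) = -147/(-71552 - 358) = -147/(-71910) = -147*(-1/71910) = 49/23970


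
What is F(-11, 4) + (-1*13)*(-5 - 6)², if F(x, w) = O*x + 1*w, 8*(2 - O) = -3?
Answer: -12761/8 ≈ -1595.1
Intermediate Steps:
O = 19/8 (O = 2 - ⅛*(-3) = 2 + 3/8 = 19/8 ≈ 2.3750)
F(x, w) = w + 19*x/8 (F(x, w) = 19*x/8 + 1*w = 19*x/8 + w = w + 19*x/8)
F(-11, 4) + (-1*13)*(-5 - 6)² = (4 + (19/8)*(-11)) + (-1*13)*(-5 - 6)² = (4 - 209/8) - 13*(-11)² = -177/8 - 13*121 = -177/8 - 1573 = -12761/8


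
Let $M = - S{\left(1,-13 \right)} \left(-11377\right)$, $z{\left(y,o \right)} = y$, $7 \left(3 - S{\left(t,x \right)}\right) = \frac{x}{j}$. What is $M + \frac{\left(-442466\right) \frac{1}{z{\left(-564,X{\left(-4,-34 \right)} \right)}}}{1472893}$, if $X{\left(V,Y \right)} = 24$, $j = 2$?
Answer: $\frac{64975670219843}{1453745391} \approx 44695.0$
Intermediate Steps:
$S{\left(t,x \right)} = 3 - \frac{x}{14}$ ($S{\left(t,x \right)} = 3 - \frac{x \frac{1}{2}}{7} = 3 - \frac{\frac{1}{2} x}{7} = 3 - \frac{x}{14}$)
$M = \frac{625735}{14}$ ($M = - \left(3 - - \frac{13}{14}\right) \left(-11377\right) = - \left(3 + \frac{13}{14}\right) \left(-11377\right) = - \frac{55 \left(-11377\right)}{14} = \left(-1\right) \left(- \frac{625735}{14}\right) = \frac{625735}{14} \approx 44695.0$)
$M + \frac{\left(-442466\right) \frac{1}{z{\left(-564,X{\left(-4,-34 \right)} \right)}}}{1472893} = \frac{625735}{14} + \frac{\left(-442466\right) \frac{1}{-564}}{1472893} = \frac{625735}{14} + \left(-442466\right) \left(- \frac{1}{564}\right) \frac{1}{1472893} = \frac{625735}{14} + \frac{221233}{282} \cdot \frac{1}{1472893} = \frac{625735}{14} + \frac{221233}{415355826} = \frac{64975670219843}{1453745391}$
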